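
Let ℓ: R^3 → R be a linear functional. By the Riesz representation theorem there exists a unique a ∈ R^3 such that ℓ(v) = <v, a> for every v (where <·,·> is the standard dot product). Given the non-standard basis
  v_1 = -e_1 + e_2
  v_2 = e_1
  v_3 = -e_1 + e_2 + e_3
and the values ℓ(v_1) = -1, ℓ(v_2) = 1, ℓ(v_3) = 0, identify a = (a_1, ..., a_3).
a = (1, 0, 1)

Write a = (a_1, ..., a_3) in the standard basis. For each basis vector v_i, ℓ(v_i) = <v_i, a> is a linear equation in the a_j's. Collect the n equations into a matrix system V a = ℓ, where row i of V is v_i (expressed in the standard basis). Since V is invertible (lower-triangular with 1s on the diagonal, up to permutation), solve by back-substitution:
  V =
[[-1, 1, 0],
 [1, 0, 0],
 [-1, 1, 1]]
  V a = (-1, 1, 0)
Solving gives a = (1, 0, 1).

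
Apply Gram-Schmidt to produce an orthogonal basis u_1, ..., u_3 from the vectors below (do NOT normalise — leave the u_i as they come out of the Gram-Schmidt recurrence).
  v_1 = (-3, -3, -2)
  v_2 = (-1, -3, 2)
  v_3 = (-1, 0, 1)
Orthogonal basis:
  u_1 = (-3, -3, -2)
  u_2 = (1/11, -21/11, 30/11)
  u_3 = (-54/61, 36/61, 27/61)

Apply the Gram-Schmidt recurrence
  u_1 = v_1
  u_i = v_i − Σ_{j<i} ((v_i · u_j) / (u_j · u_j)) · u_j.

Step by step this gives:
  u_1 = (-3, -3, -2)
  u_2 = (1/11, -21/11, 30/11)
  u_3 = (-54/61, 36/61, 27/61)

Orthogonality check:
  u_2 · u_1 = 0 (should be 0)
  u_3 · u_1 = 0 (should be 0)
  u_3 · u_2 = 0 (should be 0)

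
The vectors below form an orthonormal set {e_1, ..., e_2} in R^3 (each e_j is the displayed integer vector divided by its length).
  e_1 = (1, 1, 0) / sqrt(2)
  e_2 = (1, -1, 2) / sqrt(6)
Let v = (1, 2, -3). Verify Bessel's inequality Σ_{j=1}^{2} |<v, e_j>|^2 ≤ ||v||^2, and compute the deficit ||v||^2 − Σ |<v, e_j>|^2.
Σ |<v, e_j>|^2 = 38/3; ||v||^2 = 14; deficit = 4/3

Write each e_j = u_j / sqrt(<u_j, u_j>) where u_j is the displayed integer vector. Then <v, e_j> = <v, u_j> / sqrt(<u_j, u_j>), so |<v, e_j>|^2 = <v, u_j>^2 / <u_j, u_j>.
Coefficients: <v, e_1> = 3/sqrt(2), <v, e_2> = -7/sqrt(6).
Square and sum: Σ |<v, e_j>|^2 = 38/3.
Compute ||v||^2 = v·v = 14.
Deficit = 14 − 38/3 = 4/3 ≥ 0, confirming Bessel's inequality. (The deficit equals ||v − Σ <v,e_j> e_j||^2, the squared distance from v to span{e_j}.)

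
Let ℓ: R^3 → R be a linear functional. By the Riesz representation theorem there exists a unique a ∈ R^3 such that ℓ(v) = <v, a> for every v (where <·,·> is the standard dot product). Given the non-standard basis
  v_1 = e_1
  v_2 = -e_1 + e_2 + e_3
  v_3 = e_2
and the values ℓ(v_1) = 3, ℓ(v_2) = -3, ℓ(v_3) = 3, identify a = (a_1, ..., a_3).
a = (3, 3, -3)

Write a = (a_1, ..., a_3) in the standard basis. For each basis vector v_i, ℓ(v_i) = <v_i, a> is a linear equation in the a_j's. Collect the n equations into a matrix system V a = ℓ, where row i of V is v_i (expressed in the standard basis). Since V is invertible (lower-triangular with 1s on the diagonal, up to permutation), solve by back-substitution:
  V =
[[1, 0, 0],
 [-1, 1, 1],
 [0, 1, 0]]
  V a = (3, -3, 3)
Solving gives a = (3, 3, -3).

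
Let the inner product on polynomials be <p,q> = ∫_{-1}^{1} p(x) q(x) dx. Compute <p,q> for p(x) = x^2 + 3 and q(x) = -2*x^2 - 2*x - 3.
<p,q> = -124/5

Expand the product: p(x)·q(x) = -2*x^4 - 2*x^3 - 9*x^2 - 6*x - 9.
∫_{-1}^{1} of each monomial x^k gives [2/(k+1) if k even, 0 if k odd]. Integrating term-by-term (or equivalently evaluating the antiderivative F(x) = -2*x^5/5 - x^4/2 - 3*x^3 - 3*x^2 - 9*x at the endpoints):
  F(1) − F(−1) = -159/10 − (89/10) = -124/5.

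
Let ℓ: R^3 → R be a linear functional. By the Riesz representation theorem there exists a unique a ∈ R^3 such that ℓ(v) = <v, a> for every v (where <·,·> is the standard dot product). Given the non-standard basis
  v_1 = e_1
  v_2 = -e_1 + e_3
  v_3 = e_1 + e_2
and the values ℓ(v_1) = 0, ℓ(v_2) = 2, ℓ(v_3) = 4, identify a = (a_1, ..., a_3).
a = (0, 4, 2)

Write a = (a_1, ..., a_3) in the standard basis. For each basis vector v_i, ℓ(v_i) = <v_i, a> is a linear equation in the a_j's. Collect the n equations into a matrix system V a = ℓ, where row i of V is v_i (expressed in the standard basis). Since V is invertible (lower-triangular with 1s on the diagonal, up to permutation), solve by back-substitution:
  V =
[[1, 0, 0],
 [-1, 0, 1],
 [1, 1, 0]]
  V a = (0, 2, 4)
Solving gives a = (0, 4, 2).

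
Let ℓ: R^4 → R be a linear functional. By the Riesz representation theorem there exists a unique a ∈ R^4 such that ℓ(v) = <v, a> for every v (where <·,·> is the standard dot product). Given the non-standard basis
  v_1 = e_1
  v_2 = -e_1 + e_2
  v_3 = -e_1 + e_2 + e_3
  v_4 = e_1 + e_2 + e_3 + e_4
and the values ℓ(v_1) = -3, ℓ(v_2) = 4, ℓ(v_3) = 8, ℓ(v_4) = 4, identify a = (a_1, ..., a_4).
a = (-3, 1, 4, 2)

Write a = (a_1, ..., a_4) in the standard basis. For each basis vector v_i, ℓ(v_i) = <v_i, a> is a linear equation in the a_j's. Collect the n equations into a matrix system V a = ℓ, where row i of V is v_i (expressed in the standard basis). Since V is invertible (lower-triangular with 1s on the diagonal, up to permutation), solve by back-substitution:
  V =
[[1, 0, 0, 0],
 [-1, 1, 0, 0],
 [-1, 1, 1, 0],
 [1, 1, 1, 1]]
  V a = (-3, 4, 8, 4)
Solving gives a = (-3, 1, 4, 2).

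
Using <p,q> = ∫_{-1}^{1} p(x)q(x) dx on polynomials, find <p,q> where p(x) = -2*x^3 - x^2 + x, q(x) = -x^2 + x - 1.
<p,q> = 14/15

Expand the product: p(x)·q(x) = 2*x^5 - x^4 + 2*x^2 - x.
∫_{-1}^{1} of each monomial x^k gives [2/(k+1) if k even, 0 if k odd]. Integrating term-by-term (or equivalently evaluating the antiderivative F(x) = x^6/3 - x^5/5 + 2*x^3/3 - x^2/2 at the endpoints):
  F(1) − F(−1) = 3/10 − (-19/30) = 14/15.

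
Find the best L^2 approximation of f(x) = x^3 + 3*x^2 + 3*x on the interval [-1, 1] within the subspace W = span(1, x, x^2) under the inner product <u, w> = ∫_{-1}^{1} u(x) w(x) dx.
g(x) = 3*x^2 + 18*x/5

The best approximation g ∈ W is the orthogonal projection of f onto W. Writing g = a_0 + a_1 x + a_2 x^2, the coefficients solve the normal equations G · a = b where
  G_{ij} = <φ_i, φ_j> and b_i = <f, φ_i>, with φ_0 = 1, φ_1 = x, φ_2 = x^2.
G =
  [2, 0, 2/3]
  [0, 2/3, 0]
  [2/3, 0, 2/5],
b = (2, 12/5, 6/5).
Solving gives a_0 = 0, a_1 = 18/5, a_2 = 3, so
  g(x) = 3*x^2 + 18*x/5.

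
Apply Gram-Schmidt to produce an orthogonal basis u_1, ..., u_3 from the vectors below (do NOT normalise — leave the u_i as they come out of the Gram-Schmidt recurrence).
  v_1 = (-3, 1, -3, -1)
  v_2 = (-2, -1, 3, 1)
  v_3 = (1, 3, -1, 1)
Orthogonal basis:
  u_1 = (-3, 1, -3, -1)
  u_2 = (-11/4, -3/4, 9/4, 3/4)
  u_3 = (0, 28/11, 4/11, 16/11)

Apply the Gram-Schmidt recurrence
  u_1 = v_1
  u_i = v_i − Σ_{j<i} ((v_i · u_j) / (u_j · u_j)) · u_j.

Step by step this gives:
  u_1 = (-3, 1, -3, -1)
  u_2 = (-11/4, -3/4, 9/4, 3/4)
  u_3 = (0, 28/11, 4/11, 16/11)

Orthogonality check:
  u_2 · u_1 = 0 (should be 0)
  u_3 · u_1 = 0 (should be 0)
  u_3 · u_2 = 0 (should be 0)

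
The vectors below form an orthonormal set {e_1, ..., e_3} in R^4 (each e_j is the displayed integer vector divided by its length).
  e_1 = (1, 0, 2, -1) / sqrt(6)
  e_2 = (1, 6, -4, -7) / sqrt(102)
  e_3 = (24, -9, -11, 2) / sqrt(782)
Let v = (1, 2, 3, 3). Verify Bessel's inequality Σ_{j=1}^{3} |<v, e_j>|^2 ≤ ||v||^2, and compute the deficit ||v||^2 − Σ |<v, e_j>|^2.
Σ |<v, e_j>|^2 = 329/46; ||v||^2 = 23; deficit = 729/46

Write each e_j = u_j / sqrt(<u_j, u_j>) where u_j is the displayed integer vector. Then <v, e_j> = <v, u_j> / sqrt(<u_j, u_j>), so |<v, e_j>|^2 = <v, u_j>^2 / <u_j, u_j>.
Coefficients: <v, e_1> = 4/sqrt(6), <v, e_2> = -20/sqrt(102), <v, e_3> = -21/sqrt(782).
Square and sum: Σ |<v, e_j>|^2 = 329/46.
Compute ||v||^2 = v·v = 23.
Deficit = 23 − 329/46 = 729/46 ≥ 0, confirming Bessel's inequality. (The deficit equals ||v − Σ <v,e_j> e_j||^2, the squared distance from v to span{e_j}.)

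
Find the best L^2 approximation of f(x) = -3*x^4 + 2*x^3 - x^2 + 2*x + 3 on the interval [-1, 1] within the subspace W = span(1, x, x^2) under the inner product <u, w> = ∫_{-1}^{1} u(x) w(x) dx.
g(x) = -25*x^2/7 + 16*x/5 + 114/35

The best approximation g ∈ W is the orthogonal projection of f onto W. Writing g = a_0 + a_1 x + a_2 x^2, the coefficients solve the normal equations G · a = b where
  G_{ij} = <φ_i, φ_j> and b_i = <f, φ_i>, with φ_0 = 1, φ_1 = x, φ_2 = x^2.
G =
  [2, 0, 2/3]
  [0, 2/3, 0]
  [2/3, 0, 2/5],
b = (62/15, 32/15, 26/35).
Solving gives a_0 = 114/35, a_1 = 16/5, a_2 = -25/7, so
  g(x) = -25*x^2/7 + 16*x/5 + 114/35.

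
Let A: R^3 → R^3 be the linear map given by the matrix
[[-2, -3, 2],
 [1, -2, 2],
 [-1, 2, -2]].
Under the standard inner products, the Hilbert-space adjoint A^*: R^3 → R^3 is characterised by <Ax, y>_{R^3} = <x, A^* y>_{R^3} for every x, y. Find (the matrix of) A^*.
A^* = A^T =
[[-2, 1, -1],
 [-3, -2, 2],
 [2, 2, -2]]

For real matrices with standard dot products, the defining identity <Ax, y> = <x, A^* y> gives (Ax)^T y = x^T (A^*) y, i.e. x^T A^T y = x^T (A^*) y. Since this holds for all x, y, we must have A^* = A^T. Therefore
A^* =
[[-2, 1, -1],
 [-3, -2, 2],
 [2, 2, -2]].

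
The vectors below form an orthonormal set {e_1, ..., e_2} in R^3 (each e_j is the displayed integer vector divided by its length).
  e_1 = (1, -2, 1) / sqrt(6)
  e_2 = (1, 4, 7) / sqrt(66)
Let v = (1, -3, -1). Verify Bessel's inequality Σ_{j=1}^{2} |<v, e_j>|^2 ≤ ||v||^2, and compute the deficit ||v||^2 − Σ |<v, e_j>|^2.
Σ |<v, e_j>|^2 = 120/11; ||v||^2 = 11; deficit = 1/11

Write each e_j = u_j / sqrt(<u_j, u_j>) where u_j is the displayed integer vector. Then <v, e_j> = <v, u_j> / sqrt(<u_j, u_j>), so |<v, e_j>|^2 = <v, u_j>^2 / <u_j, u_j>.
Coefficients: <v, e_1> = 6/sqrt(6), <v, e_2> = -18/sqrt(66).
Square and sum: Σ |<v, e_j>|^2 = 120/11.
Compute ||v||^2 = v·v = 11.
Deficit = 11 − 120/11 = 1/11 ≥ 0, confirming Bessel's inequality. (The deficit equals ||v − Σ <v,e_j> e_j||^2, the squared distance from v to span{e_j}.)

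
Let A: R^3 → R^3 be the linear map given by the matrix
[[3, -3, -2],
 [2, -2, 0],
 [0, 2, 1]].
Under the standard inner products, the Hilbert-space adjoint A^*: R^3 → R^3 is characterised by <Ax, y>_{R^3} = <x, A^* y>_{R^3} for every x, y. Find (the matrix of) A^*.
A^* = A^T =
[[3, 2, 0],
 [-3, -2, 2],
 [-2, 0, 1]]

For real matrices with standard dot products, the defining identity <Ax, y> = <x, A^* y> gives (Ax)^T y = x^T (A^*) y, i.e. x^T A^T y = x^T (A^*) y. Since this holds for all x, y, we must have A^* = A^T. Therefore
A^* =
[[3, 2, 0],
 [-3, -2, 2],
 [-2, 0, 1]].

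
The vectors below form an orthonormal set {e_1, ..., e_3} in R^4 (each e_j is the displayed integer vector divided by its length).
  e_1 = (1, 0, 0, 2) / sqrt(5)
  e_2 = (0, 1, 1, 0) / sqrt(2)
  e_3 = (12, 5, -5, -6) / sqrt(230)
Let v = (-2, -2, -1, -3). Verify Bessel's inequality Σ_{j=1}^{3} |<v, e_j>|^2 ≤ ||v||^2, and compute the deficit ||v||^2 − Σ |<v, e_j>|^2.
Σ |<v, e_j>|^2 = 410/23; ||v||^2 = 18; deficit = 4/23

Write each e_j = u_j / sqrt(<u_j, u_j>) where u_j is the displayed integer vector. Then <v, e_j> = <v, u_j> / sqrt(<u_j, u_j>), so |<v, e_j>|^2 = <v, u_j>^2 / <u_j, u_j>.
Coefficients: <v, e_1> = -8/sqrt(5), <v, e_2> = -3/sqrt(2), <v, e_3> = -11/sqrt(230).
Square and sum: Σ |<v, e_j>|^2 = 410/23.
Compute ||v||^2 = v·v = 18.
Deficit = 18 − 410/23 = 4/23 ≥ 0, confirming Bessel's inequality. (The deficit equals ||v − Σ <v,e_j> e_j||^2, the squared distance from v to span{e_j}.)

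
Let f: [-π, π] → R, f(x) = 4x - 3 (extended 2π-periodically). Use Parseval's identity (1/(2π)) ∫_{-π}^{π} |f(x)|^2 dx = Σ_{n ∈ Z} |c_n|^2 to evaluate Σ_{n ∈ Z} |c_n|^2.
Σ |c_n|^2 = 16π^2/3 + 9

Expand and integrate term by term over [-π, π]:
  ∫ (4x)^2 dx = 16·(2π^3/3); ∫ 2·4·(-3)·x dx = 0 (odd integrand); ∫ (-3)^2 dx = 9·2π.
So (1/(2π)) ∫_{-π}^{π} (4x - 3)^2 dx = 16π^2/3 + 9 = 16π^2/3 + 9.
Parseval ⇒ Σ |c_n|^2 = 16π^2/3 + 9.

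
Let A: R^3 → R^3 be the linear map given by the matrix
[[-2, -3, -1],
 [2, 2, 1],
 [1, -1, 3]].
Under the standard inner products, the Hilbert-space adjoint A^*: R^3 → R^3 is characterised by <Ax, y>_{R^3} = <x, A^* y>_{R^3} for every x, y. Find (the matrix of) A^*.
A^* = A^T =
[[-2, 2, 1],
 [-3, 2, -1],
 [-1, 1, 3]]

For real matrices with standard dot products, the defining identity <Ax, y> = <x, A^* y> gives (Ax)^T y = x^T (A^*) y, i.e. x^T A^T y = x^T (A^*) y. Since this holds for all x, y, we must have A^* = A^T. Therefore
A^* =
[[-2, 2, 1],
 [-3, 2, -1],
 [-1, 1, 3]].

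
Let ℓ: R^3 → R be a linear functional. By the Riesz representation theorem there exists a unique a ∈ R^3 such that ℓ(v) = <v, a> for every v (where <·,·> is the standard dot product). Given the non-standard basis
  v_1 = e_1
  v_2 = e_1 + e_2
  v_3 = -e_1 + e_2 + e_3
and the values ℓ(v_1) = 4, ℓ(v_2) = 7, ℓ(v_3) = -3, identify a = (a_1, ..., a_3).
a = (4, 3, -2)

Write a = (a_1, ..., a_3) in the standard basis. For each basis vector v_i, ℓ(v_i) = <v_i, a> is a linear equation in the a_j's. Collect the n equations into a matrix system V a = ℓ, where row i of V is v_i (expressed in the standard basis). Since V is invertible (lower-triangular with 1s on the diagonal, up to permutation), solve by back-substitution:
  V =
[[1, 0, 0],
 [1, 1, 0],
 [-1, 1, 1]]
  V a = (4, 7, -3)
Solving gives a = (4, 3, -2).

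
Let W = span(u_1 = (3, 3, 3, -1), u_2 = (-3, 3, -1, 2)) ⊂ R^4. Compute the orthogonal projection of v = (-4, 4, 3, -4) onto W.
proj_W(v) = (-195/619, 2379/619, 663/619, 494/619)

Set up U = [u_1 | ... | u_2] ∈ R^(4×2). The projector onto W = col(U) is P = U (U^T U)^(-1) U^T.
Compute U^T U =
  [28, -5]
  [-5, 23],
and U^T v = (13, 13).
Solve U^T U · c = U^T v for the coefficients: c = (364/619, 429/619). The projection is proj_W(v) = U c.
Check: (v - proj_W(v)) · u_1 = 0  (should be 0).
Check: (v - proj_W(v)) · u_2 = 0  (should be 0).
Result: proj_W(v) = (-195/619, 2379/619, 663/619, 494/619).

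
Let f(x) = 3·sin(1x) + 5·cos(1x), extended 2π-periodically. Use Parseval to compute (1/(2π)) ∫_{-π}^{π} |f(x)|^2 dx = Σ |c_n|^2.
Σ |c_n|^2 = 17

Expand |f|^2 and use orthogonality of {sin(nx), cos(mx)} on [-π, π]:
  ∫_{-π}^{π} sin(nx)^2 dx = π, ∫ cos(mx)^2 dx = π, and cross terms integrate to 0.
So ∫_{-π}^{π} f(x)^2 dx = 3^2 · π + 5^2 · π = (9 + 25)π.
Divide by 2π: (9 + 25)/2 = 17.
By Parseval, this equals Σ |c_n|^2.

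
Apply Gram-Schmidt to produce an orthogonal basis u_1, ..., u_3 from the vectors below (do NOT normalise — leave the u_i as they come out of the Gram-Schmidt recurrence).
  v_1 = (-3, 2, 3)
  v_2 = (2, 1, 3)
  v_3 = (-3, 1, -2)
Orthogonal basis:
  u_1 = (-3, 2, 3)
  u_2 = (59/22, 6/11, 51/22)
  u_3 = (60/283, 300/283, -140/283)

Apply the Gram-Schmidt recurrence
  u_1 = v_1
  u_i = v_i − Σ_{j<i} ((v_i · u_j) / (u_j · u_j)) · u_j.

Step by step this gives:
  u_1 = (-3, 2, 3)
  u_2 = (59/22, 6/11, 51/22)
  u_3 = (60/283, 300/283, -140/283)

Orthogonality check:
  u_2 · u_1 = 0 (should be 0)
  u_3 · u_1 = 0 (should be 0)
  u_3 · u_2 = 0 (should be 0)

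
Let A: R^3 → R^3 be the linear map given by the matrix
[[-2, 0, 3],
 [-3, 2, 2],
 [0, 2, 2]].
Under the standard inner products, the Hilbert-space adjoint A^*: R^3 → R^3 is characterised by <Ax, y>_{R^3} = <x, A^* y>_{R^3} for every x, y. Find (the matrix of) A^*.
A^* = A^T =
[[-2, -3, 0],
 [0, 2, 2],
 [3, 2, 2]]

For real matrices with standard dot products, the defining identity <Ax, y> = <x, A^* y> gives (Ax)^T y = x^T (A^*) y, i.e. x^T A^T y = x^T (A^*) y. Since this holds for all x, y, we must have A^* = A^T. Therefore
A^* =
[[-2, -3, 0],
 [0, 2, 2],
 [3, 2, 2]].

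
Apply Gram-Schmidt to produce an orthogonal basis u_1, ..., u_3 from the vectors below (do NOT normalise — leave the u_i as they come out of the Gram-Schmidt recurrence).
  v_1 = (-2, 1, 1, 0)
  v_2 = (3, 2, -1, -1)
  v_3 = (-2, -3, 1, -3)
Orthogonal basis:
  u_1 = (-2, 1, 1, 0)
  u_2 = (4/3, 17/6, -1/6, -1)
  u_3 = (-4/13, -15/13, 7/13, -49/13)

Apply the Gram-Schmidt recurrence
  u_1 = v_1
  u_i = v_i − Σ_{j<i} ((v_i · u_j) / (u_j · u_j)) · u_j.

Step by step this gives:
  u_1 = (-2, 1, 1, 0)
  u_2 = (4/3, 17/6, -1/6, -1)
  u_3 = (-4/13, -15/13, 7/13, -49/13)

Orthogonality check:
  u_2 · u_1 = 0 (should be 0)
  u_3 · u_1 = 0 (should be 0)
  u_3 · u_2 = 0 (should be 0)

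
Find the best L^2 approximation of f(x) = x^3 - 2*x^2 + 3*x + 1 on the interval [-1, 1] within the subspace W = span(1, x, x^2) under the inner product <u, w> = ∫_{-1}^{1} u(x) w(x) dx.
g(x) = -2*x^2 + 18*x/5 + 1

The best approximation g ∈ W is the orthogonal projection of f onto W. Writing g = a_0 + a_1 x + a_2 x^2, the coefficients solve the normal equations G · a = b where
  G_{ij} = <φ_i, φ_j> and b_i = <f, φ_i>, with φ_0 = 1, φ_1 = x, φ_2 = x^2.
G =
  [2, 0, 2/3]
  [0, 2/3, 0]
  [2/3, 0, 2/5],
b = (2/3, 12/5, -2/15).
Solving gives a_0 = 1, a_1 = 18/5, a_2 = -2, so
  g(x) = -2*x^2 + 18*x/5 + 1.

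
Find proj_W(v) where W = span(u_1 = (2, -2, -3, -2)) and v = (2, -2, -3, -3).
proj_W(v) = (46/21, -46/21, -23/7, -46/21)

Set up U = [u_1 | ... | u_1] ∈ R^(4×1). The projector onto W = col(U) is P = U (U^T U)^(-1) U^T.
Compute U^T U =
  [21],
and U^T v = (23).
Solve U^T U · c = U^T v for the coefficients: c = (23/21). The projection is proj_W(v) = U c.
Check: (v - proj_W(v)) · u_1 = 0  (should be 0).
Result: proj_W(v) = (46/21, -46/21, -23/7, -46/21).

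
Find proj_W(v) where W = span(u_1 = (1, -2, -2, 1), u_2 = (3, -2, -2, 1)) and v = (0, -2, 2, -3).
proj_W(v) = (0, 2/3, 2/3, -1/3)

Set up U = [u_1 | ... | u_2] ∈ R^(4×2). The projector onto W = col(U) is P = U (U^T U)^(-1) U^T.
Compute U^T U =
  [10, 12]
  [12, 18],
and U^T v = (-3, -3).
Solve U^T U · c = U^T v for the coefficients: c = (-1/2, 1/6). The projection is proj_W(v) = U c.
Check: (v - proj_W(v)) · u_1 = 0  (should be 0).
Check: (v - proj_W(v)) · u_2 = 0  (should be 0).
Result: proj_W(v) = (0, 2/3, 2/3, -1/3).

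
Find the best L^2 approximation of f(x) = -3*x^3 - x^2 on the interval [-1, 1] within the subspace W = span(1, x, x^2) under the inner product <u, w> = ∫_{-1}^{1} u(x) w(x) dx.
g(x) = -x^2 - 9*x/5

The best approximation g ∈ W is the orthogonal projection of f onto W. Writing g = a_0 + a_1 x + a_2 x^2, the coefficients solve the normal equations G · a = b where
  G_{ij} = <φ_i, φ_j> and b_i = <f, φ_i>, with φ_0 = 1, φ_1 = x, φ_2 = x^2.
G =
  [2, 0, 2/3]
  [0, 2/3, 0]
  [2/3, 0, 2/5],
b = (-2/3, -6/5, -2/5).
Solving gives a_0 = 0, a_1 = -9/5, a_2 = -1, so
  g(x) = -x^2 - 9*x/5.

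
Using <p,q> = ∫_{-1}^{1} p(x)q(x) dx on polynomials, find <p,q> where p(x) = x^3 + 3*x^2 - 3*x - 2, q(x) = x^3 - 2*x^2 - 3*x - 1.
<p,q> = 646/105

Expand the product: p(x)·q(x) = x^6 + x^5 - 12*x^4 - 6*x^3 + 10*x^2 + 9*x + 2.
∫_{-1}^{1} of each monomial x^k gives [2/(k+1) if k even, 0 if k odd]. Integrating term-by-term (or equivalently evaluating the antiderivative F(x) = x^7/7 + x^6/6 - 12*x^5/5 - 3*x^4/2 + 10*x^3/3 + 9*x^2/2 + 2*x at the endpoints):
  F(1) − F(−1) = 437/70 − (19/210) = 646/105.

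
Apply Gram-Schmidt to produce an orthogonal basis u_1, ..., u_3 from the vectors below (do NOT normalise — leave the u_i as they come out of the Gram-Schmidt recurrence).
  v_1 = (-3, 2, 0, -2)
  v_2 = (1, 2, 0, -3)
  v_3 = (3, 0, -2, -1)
Orthogonal basis:
  u_1 = (-3, 2, 0, -2)
  u_2 = (38/17, 20/17, 0, -37/17)
  u_3 = (-4/189, -22/189, -2, -16/189)

Apply the Gram-Schmidt recurrence
  u_1 = v_1
  u_i = v_i − Σ_{j<i} ((v_i · u_j) / (u_j · u_j)) · u_j.

Step by step this gives:
  u_1 = (-3, 2, 0, -2)
  u_2 = (38/17, 20/17, 0, -37/17)
  u_3 = (-4/189, -22/189, -2, -16/189)

Orthogonality check:
  u_2 · u_1 = 0 (should be 0)
  u_3 · u_1 = 0 (should be 0)
  u_3 · u_2 = 0 (should be 0)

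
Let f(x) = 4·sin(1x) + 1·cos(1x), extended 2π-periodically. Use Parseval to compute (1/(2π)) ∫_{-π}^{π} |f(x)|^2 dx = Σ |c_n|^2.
Σ |c_n|^2 = 17/2

Expand |f|^2 and use orthogonality of {sin(nx), cos(mx)} on [-π, π]:
  ∫_{-π}^{π} sin(nx)^2 dx = π, ∫ cos(mx)^2 dx = π, and cross terms integrate to 0.
So ∫_{-π}^{π} f(x)^2 dx = 4^2 · π + 1^2 · π = (16 + 1)π.
Divide by 2π: (16 + 1)/2 = 17/2.
By Parseval, this equals Σ |c_n|^2.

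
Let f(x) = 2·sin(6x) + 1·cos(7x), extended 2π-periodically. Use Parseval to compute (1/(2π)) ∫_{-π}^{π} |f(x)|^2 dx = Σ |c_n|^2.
Σ |c_n|^2 = 5/2

Expand |f|^2 and use orthogonality of {sin(nx), cos(mx)} on [-π, π]:
  ∫_{-π}^{π} sin(nx)^2 dx = π, ∫ cos(mx)^2 dx = π, and cross terms integrate to 0.
So ∫_{-π}^{π} f(x)^2 dx = 2^2 · π + 1^2 · π = (4 + 1)π.
Divide by 2π: (4 + 1)/2 = 5/2.
By Parseval, this equals Σ |c_n|^2.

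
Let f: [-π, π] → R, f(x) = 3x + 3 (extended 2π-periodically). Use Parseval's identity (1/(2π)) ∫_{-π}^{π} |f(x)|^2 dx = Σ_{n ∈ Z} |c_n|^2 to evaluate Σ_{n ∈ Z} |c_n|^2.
Σ |c_n|^2 = 3π^2 + 9

Expand and integrate term by term over [-π, π]:
  ∫ (3x)^2 dx = 9·(2π^3/3); ∫ 2·3·(3)·x dx = 0 (odd integrand); ∫ 3^2 dx = 9·2π.
So (1/(2π)) ∫_{-π}^{π} (3x + 3)^2 dx = 9π^2/3 + 9 = 3π^2 + 9.
Parseval ⇒ Σ |c_n|^2 = 3π^2 + 9.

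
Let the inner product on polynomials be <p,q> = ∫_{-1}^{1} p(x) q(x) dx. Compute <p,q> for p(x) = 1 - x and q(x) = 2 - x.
<p,q> = 14/3

Expand the product: p(x)·q(x) = x^2 - 3*x + 2.
∫_{-1}^{1} of each monomial x^k gives [2/(k+1) if k even, 0 if k odd]. Integrating term-by-term (or equivalently evaluating the antiderivative F(x) = x^3/3 - 3*x^2/2 + 2*x at the endpoints):
  F(1) − F(−1) = 5/6 − (-23/6) = 14/3.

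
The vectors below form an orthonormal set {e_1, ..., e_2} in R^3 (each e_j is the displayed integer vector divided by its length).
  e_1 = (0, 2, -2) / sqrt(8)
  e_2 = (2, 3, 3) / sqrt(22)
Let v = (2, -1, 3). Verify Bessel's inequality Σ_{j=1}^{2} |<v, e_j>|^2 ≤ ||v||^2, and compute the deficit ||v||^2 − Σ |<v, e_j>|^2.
Σ |<v, e_j>|^2 = 138/11; ||v||^2 = 14; deficit = 16/11

Write each e_j = u_j / sqrt(<u_j, u_j>) where u_j is the displayed integer vector. Then <v, e_j> = <v, u_j> / sqrt(<u_j, u_j>), so |<v, e_j>|^2 = <v, u_j>^2 / <u_j, u_j>.
Coefficients: <v, e_1> = -8/sqrt(8), <v, e_2> = 10/sqrt(22).
Square and sum: Σ |<v, e_j>|^2 = 138/11.
Compute ||v||^2 = v·v = 14.
Deficit = 14 − 138/11 = 16/11 ≥ 0, confirming Bessel's inequality. (The deficit equals ||v − Σ <v,e_j> e_j||^2, the squared distance from v to span{e_j}.)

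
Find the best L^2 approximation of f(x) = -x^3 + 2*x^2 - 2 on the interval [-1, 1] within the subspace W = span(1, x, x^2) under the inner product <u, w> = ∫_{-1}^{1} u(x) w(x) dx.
g(x) = 2*x^2 - 3*x/5 - 2

The best approximation g ∈ W is the orthogonal projection of f onto W. Writing g = a_0 + a_1 x + a_2 x^2, the coefficients solve the normal equations G · a = b where
  G_{ij} = <φ_i, φ_j> and b_i = <f, φ_i>, with φ_0 = 1, φ_1 = x, φ_2 = x^2.
G =
  [2, 0, 2/3]
  [0, 2/3, 0]
  [2/3, 0, 2/5],
b = (-8/3, -2/5, -8/15).
Solving gives a_0 = -2, a_1 = -3/5, a_2 = 2, so
  g(x) = 2*x^2 - 3*x/5 - 2.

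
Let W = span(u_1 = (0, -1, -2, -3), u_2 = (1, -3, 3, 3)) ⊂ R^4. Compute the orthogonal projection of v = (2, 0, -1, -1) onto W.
proj_W(v) = (1/62, -13/31, -43/62, -33/31)

Set up U = [u_1 | ... | u_2] ∈ R^(4×2). The projector onto W = col(U) is P = U (U^T U)^(-1) U^T.
Compute U^T U =
  [14, -12]
  [-12, 28],
and U^T v = (5, -4).
Solve U^T U · c = U^T v for the coefficients: c = (23/62, 1/62). The projection is proj_W(v) = U c.
Check: (v - proj_W(v)) · u_1 = 0  (should be 0).
Check: (v - proj_W(v)) · u_2 = 0  (should be 0).
Result: proj_W(v) = (1/62, -13/31, -43/62, -33/31).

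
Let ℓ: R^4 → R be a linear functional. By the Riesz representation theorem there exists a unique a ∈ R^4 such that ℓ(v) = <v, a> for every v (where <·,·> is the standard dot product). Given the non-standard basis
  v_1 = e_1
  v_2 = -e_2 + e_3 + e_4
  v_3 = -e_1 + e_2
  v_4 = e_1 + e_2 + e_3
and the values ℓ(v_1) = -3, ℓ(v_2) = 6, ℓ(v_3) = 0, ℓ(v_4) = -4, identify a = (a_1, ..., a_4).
a = (-3, -3, 2, 1)

Write a = (a_1, ..., a_4) in the standard basis. For each basis vector v_i, ℓ(v_i) = <v_i, a> is a linear equation in the a_j's. Collect the n equations into a matrix system V a = ℓ, where row i of V is v_i (expressed in the standard basis). Since V is invertible (lower-triangular with 1s on the diagonal, up to permutation), solve by back-substitution:
  V =
[[1, 0, 0, 0],
 [0, -1, 1, 1],
 [-1, 1, 0, 0],
 [1, 1, 1, 0]]
  V a = (-3, 6, 0, -4)
Solving gives a = (-3, -3, 2, 1).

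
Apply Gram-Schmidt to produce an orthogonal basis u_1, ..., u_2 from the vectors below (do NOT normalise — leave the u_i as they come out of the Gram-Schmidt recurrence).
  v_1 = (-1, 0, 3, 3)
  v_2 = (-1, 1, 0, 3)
Orthogonal basis:
  u_1 = (-1, 0, 3, 3)
  u_2 = (-9/19, 1, -30/19, 27/19)

Apply the Gram-Schmidt recurrence
  u_1 = v_1
  u_i = v_i − Σ_{j<i} ((v_i · u_j) / (u_j · u_j)) · u_j.

Step by step this gives:
  u_1 = (-1, 0, 3, 3)
  u_2 = (-9/19, 1, -30/19, 27/19)

Orthogonality check:
  u_2 · u_1 = 0 (should be 0)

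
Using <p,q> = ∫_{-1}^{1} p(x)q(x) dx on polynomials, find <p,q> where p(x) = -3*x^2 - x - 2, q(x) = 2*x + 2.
<p,q> = -40/3

Expand the product: p(x)·q(x) = -6*x^3 - 8*x^2 - 6*x - 4.
∫_{-1}^{1} of each monomial x^k gives [2/(k+1) if k even, 0 if k odd]. Integrating term-by-term (or equivalently evaluating the antiderivative F(x) = -3*x^4/2 - 8*x^3/3 - 3*x^2 - 4*x at the endpoints):
  F(1) − F(−1) = -67/6 − (13/6) = -40/3.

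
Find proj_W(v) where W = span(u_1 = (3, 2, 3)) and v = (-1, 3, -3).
proj_W(v) = (-9/11, -6/11, -9/11)

Set up U = [u_1 | ... | u_1] ∈ R^(3×1). The projector onto W = col(U) is P = U (U^T U)^(-1) U^T.
Compute U^T U =
  [22],
and U^T v = (-6).
Solve U^T U · c = U^T v for the coefficients: c = (-3/11). The projection is proj_W(v) = U c.
Check: (v - proj_W(v)) · u_1 = 0  (should be 0).
Result: proj_W(v) = (-9/11, -6/11, -9/11).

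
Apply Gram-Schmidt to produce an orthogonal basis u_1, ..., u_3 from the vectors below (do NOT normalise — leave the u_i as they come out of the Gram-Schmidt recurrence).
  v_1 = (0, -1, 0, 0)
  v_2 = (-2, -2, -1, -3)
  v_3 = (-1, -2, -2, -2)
Orthogonal basis:
  u_1 = (0, -1, 0, 0)
  u_2 = (-2, 0, -1, -3)
  u_3 = (3/7, 0, -9/7, 1/7)

Apply the Gram-Schmidt recurrence
  u_1 = v_1
  u_i = v_i − Σ_{j<i} ((v_i · u_j) / (u_j · u_j)) · u_j.

Step by step this gives:
  u_1 = (0, -1, 0, 0)
  u_2 = (-2, 0, -1, -3)
  u_3 = (3/7, 0, -9/7, 1/7)

Orthogonality check:
  u_2 · u_1 = 0 (should be 0)
  u_3 · u_1 = 0 (should be 0)
  u_3 · u_2 = 0 (should be 0)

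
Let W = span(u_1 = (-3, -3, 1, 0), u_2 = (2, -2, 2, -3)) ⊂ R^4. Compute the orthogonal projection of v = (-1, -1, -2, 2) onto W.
proj_W(v) = (-708/395, 84/395, -292/395, 594/395)

Set up U = [u_1 | ... | u_2] ∈ R^(4×2). The projector onto W = col(U) is P = U (U^T U)^(-1) U^T.
Compute U^T U =
  [19, 2]
  [2, 21],
and U^T v = (4, -10).
Solve U^T U · c = U^T v for the coefficients: c = (104/395, -198/395). The projection is proj_W(v) = U c.
Check: (v - proj_W(v)) · u_1 = 0  (should be 0).
Check: (v - proj_W(v)) · u_2 = 0  (should be 0).
Result: proj_W(v) = (-708/395, 84/395, -292/395, 594/395).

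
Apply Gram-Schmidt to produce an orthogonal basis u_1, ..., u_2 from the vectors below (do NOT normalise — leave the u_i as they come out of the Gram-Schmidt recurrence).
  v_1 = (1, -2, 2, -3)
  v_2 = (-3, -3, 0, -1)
Orthogonal basis:
  u_1 = (1, -2, 2, -3)
  u_2 = (-10/3, -7/3, -2/3, 0)

Apply the Gram-Schmidt recurrence
  u_1 = v_1
  u_i = v_i − Σ_{j<i} ((v_i · u_j) / (u_j · u_j)) · u_j.

Step by step this gives:
  u_1 = (1, -2, 2, -3)
  u_2 = (-10/3, -7/3, -2/3, 0)

Orthogonality check:
  u_2 · u_1 = 0 (should be 0)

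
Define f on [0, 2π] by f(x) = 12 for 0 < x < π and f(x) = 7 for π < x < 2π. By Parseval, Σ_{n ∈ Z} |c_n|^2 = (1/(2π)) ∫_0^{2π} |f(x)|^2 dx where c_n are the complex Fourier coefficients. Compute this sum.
Σ |c_n|^2 = 193/2

Parseval equates the L^2 energy of f (normalised by 1/(2π)) with the ℓ^2 sum of its Fourier coefficients: (1/(2π)) ∫_0^{2π} |f|^2 = Σ |c_n|^2.
Compute the left side: (1/(2π)) [∫_0^π 12^2 dx + ∫_π^{2π} 7^2 dx] = (1/(2π)) · (144π + 49π) = (144 + 49)/2 = 193/2.
So Σ_{n ∈ Z} |c_n|^2 = 193/2.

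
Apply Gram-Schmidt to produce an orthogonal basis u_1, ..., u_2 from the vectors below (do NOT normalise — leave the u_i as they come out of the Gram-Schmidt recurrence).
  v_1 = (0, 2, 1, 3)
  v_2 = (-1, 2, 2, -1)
Orthogonal basis:
  u_1 = (0, 2, 1, 3)
  u_2 = (-1, 11/7, 25/14, -23/14)

Apply the Gram-Schmidt recurrence
  u_1 = v_1
  u_i = v_i − Σ_{j<i} ((v_i · u_j) / (u_j · u_j)) · u_j.

Step by step this gives:
  u_1 = (0, 2, 1, 3)
  u_2 = (-1, 11/7, 25/14, -23/14)

Orthogonality check:
  u_2 · u_1 = 0 (should be 0)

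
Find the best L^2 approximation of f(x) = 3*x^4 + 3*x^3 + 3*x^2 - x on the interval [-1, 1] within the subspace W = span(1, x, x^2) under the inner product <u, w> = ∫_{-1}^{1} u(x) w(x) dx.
g(x) = 39*x^2/7 + 4*x/5 - 9/35

The best approximation g ∈ W is the orthogonal projection of f onto W. Writing g = a_0 + a_1 x + a_2 x^2, the coefficients solve the normal equations G · a = b where
  G_{ij} = <φ_i, φ_j> and b_i = <f, φ_i>, with φ_0 = 1, φ_1 = x, φ_2 = x^2.
G =
  [2, 0, 2/3]
  [0, 2/3, 0]
  [2/3, 0, 2/5],
b = (16/5, 8/15, 72/35).
Solving gives a_0 = -9/35, a_1 = 4/5, a_2 = 39/7, so
  g(x) = 39*x^2/7 + 4*x/5 - 9/35.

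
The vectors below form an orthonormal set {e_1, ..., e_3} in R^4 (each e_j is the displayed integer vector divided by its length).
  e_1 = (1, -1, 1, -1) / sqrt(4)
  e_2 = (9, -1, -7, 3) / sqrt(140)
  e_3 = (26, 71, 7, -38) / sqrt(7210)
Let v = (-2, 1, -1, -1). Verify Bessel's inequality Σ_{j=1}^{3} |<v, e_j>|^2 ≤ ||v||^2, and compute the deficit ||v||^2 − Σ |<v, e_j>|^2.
Σ |<v, e_j>|^2 = 433/103; ||v||^2 = 7; deficit = 288/103

Write each e_j = u_j / sqrt(<u_j, u_j>) where u_j is the displayed integer vector. Then <v, e_j> = <v, u_j> / sqrt(<u_j, u_j>), so |<v, e_j>|^2 = <v, u_j>^2 / <u_j, u_j>.
Coefficients: <v, e_1> = -3/sqrt(4), <v, e_2> = -15/sqrt(140), <v, e_3> = 50/sqrt(7210).
Square and sum: Σ |<v, e_j>|^2 = 433/103.
Compute ||v||^2 = v·v = 7.
Deficit = 7 − 433/103 = 288/103 ≥ 0, confirming Bessel's inequality. (The deficit equals ||v − Σ <v,e_j> e_j||^2, the squared distance from v to span{e_j}.)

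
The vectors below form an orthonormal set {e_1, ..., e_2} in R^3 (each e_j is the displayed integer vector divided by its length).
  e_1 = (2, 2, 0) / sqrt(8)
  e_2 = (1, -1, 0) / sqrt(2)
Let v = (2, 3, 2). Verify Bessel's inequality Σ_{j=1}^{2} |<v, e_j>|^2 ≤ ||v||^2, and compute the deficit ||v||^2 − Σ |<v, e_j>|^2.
Σ |<v, e_j>|^2 = 13; ||v||^2 = 17; deficit = 4

Write each e_j = u_j / sqrt(<u_j, u_j>) where u_j is the displayed integer vector. Then <v, e_j> = <v, u_j> / sqrt(<u_j, u_j>), so |<v, e_j>|^2 = <v, u_j>^2 / <u_j, u_j>.
Coefficients: <v, e_1> = 10/sqrt(8), <v, e_2> = -1/sqrt(2).
Square and sum: Σ |<v, e_j>|^2 = 13.
Compute ||v||^2 = v·v = 17.
Deficit = 17 − 13 = 4 ≥ 0, confirming Bessel's inequality. (The deficit equals ||v − Σ <v,e_j> e_j||^2, the squared distance from v to span{e_j}.)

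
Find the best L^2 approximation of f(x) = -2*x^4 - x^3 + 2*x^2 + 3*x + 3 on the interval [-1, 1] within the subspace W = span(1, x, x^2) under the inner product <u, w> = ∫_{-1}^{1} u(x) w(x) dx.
g(x) = 2*x^2/7 + 12*x/5 + 111/35

The best approximation g ∈ W is the orthogonal projection of f onto W. Writing g = a_0 + a_1 x + a_2 x^2, the coefficients solve the normal equations G · a = b where
  G_{ij} = <φ_i, φ_j> and b_i = <f, φ_i>, with φ_0 = 1, φ_1 = x, φ_2 = x^2.
G =
  [2, 0, 2/3]
  [0, 2/3, 0]
  [2/3, 0, 2/5],
b = (98/15, 8/5, 78/35).
Solving gives a_0 = 111/35, a_1 = 12/5, a_2 = 2/7, so
  g(x) = 2*x^2/7 + 12*x/5 + 111/35.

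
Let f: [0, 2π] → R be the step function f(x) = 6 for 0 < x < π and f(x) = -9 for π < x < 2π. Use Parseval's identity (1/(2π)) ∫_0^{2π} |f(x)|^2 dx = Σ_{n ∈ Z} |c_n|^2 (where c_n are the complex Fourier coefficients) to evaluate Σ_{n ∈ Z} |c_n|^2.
Σ |c_n|^2 = 117/2

Parseval equates the L^2 energy of f (normalised by 1/(2π)) with the ℓ^2 sum of its Fourier coefficients: (1/(2π)) ∫_0^{2π} |f|^2 = Σ |c_n|^2.
Compute the left side: (1/(2π)) [∫_0^π 6^2 dx + ∫_π^{2π} (-9)^2 dx] = (1/(2π)) · (36π + 81π) = (36 + 81)/2 = 117/2.
So Σ_{n ∈ Z} |c_n|^2 = 117/2.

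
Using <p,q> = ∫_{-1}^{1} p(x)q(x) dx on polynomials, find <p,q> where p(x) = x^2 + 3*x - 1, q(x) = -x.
<p,q> = -2

Expand the product: p(x)·q(x) = -x^3 - 3*x^2 + x.
∫_{-1}^{1} of each monomial x^k gives [2/(k+1) if k even, 0 if k odd]. Integrating term-by-term (or equivalently evaluating the antiderivative F(x) = -x^4/4 - x^3 + x^2/2 at the endpoints):
  F(1) − F(−1) = -3/4 − (5/4) = -2.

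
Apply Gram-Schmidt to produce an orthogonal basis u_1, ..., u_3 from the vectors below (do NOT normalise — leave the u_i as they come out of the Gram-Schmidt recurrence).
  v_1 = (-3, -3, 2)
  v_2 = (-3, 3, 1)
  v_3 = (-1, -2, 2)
Orthogonal basis:
  u_1 = (-3, -3, 2)
  u_2 = (-30/11, 36/11, 9/11)
  u_3 = (21/46, 7/46, 21/23)

Apply the Gram-Schmidt recurrence
  u_1 = v_1
  u_i = v_i − Σ_{j<i} ((v_i · u_j) / (u_j · u_j)) · u_j.

Step by step this gives:
  u_1 = (-3, -3, 2)
  u_2 = (-30/11, 36/11, 9/11)
  u_3 = (21/46, 7/46, 21/23)

Orthogonality check:
  u_2 · u_1 = 0 (should be 0)
  u_3 · u_1 = 0 (should be 0)
  u_3 · u_2 = 0 (should be 0)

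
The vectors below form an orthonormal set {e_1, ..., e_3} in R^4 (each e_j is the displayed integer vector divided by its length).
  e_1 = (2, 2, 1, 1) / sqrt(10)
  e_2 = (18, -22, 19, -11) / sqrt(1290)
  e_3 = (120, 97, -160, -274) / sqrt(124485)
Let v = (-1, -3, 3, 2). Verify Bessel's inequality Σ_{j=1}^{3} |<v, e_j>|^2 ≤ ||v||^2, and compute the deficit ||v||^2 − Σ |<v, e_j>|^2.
Σ |<v, e_j>|^2 = 22074/965; ||v||^2 = 23; deficit = 121/965

Write each e_j = u_j / sqrt(<u_j, u_j>) where u_j is the displayed integer vector. Then <v, e_j> = <v, u_j> / sqrt(<u_j, u_j>), so |<v, e_j>|^2 = <v, u_j>^2 / <u_j, u_j>.
Coefficients: <v, e_1> = -3/sqrt(10), <v, e_2> = 83/sqrt(1290), <v, e_3> = -1439/sqrt(124485).
Square and sum: Σ |<v, e_j>|^2 = 22074/965.
Compute ||v||^2 = v·v = 23.
Deficit = 23 − 22074/965 = 121/965 ≥ 0, confirming Bessel's inequality. (The deficit equals ||v − Σ <v,e_j> e_j||^2, the squared distance from v to span{e_j}.)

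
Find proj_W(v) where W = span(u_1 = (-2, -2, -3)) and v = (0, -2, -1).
proj_W(v) = (-14/17, -14/17, -21/17)

Set up U = [u_1 | ... | u_1] ∈ R^(3×1). The projector onto W = col(U) is P = U (U^T U)^(-1) U^T.
Compute U^T U =
  [17],
and U^T v = (7).
Solve U^T U · c = U^T v for the coefficients: c = (7/17). The projection is proj_W(v) = U c.
Check: (v - proj_W(v)) · u_1 = 0  (should be 0).
Result: proj_W(v) = (-14/17, -14/17, -21/17).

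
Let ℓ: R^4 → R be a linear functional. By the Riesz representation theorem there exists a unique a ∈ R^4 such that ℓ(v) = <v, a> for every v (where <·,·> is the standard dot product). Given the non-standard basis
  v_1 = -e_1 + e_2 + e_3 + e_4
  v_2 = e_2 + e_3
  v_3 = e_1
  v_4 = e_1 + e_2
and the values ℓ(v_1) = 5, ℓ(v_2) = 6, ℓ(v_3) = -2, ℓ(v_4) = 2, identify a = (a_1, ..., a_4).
a = (-2, 4, 2, -3)

Write a = (a_1, ..., a_4) in the standard basis. For each basis vector v_i, ℓ(v_i) = <v_i, a> is a linear equation in the a_j's. Collect the n equations into a matrix system V a = ℓ, where row i of V is v_i (expressed in the standard basis). Since V is invertible (lower-triangular with 1s on the diagonal, up to permutation), solve by back-substitution:
  V =
[[-1, 1, 1, 1],
 [0, 1, 1, 0],
 [1, 0, 0, 0],
 [1, 1, 0, 0]]
  V a = (5, 6, -2, 2)
Solving gives a = (-2, 4, 2, -3).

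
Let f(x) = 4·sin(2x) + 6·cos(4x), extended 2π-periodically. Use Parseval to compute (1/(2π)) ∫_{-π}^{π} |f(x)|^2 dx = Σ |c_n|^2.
Σ |c_n|^2 = 26

Expand |f|^2 and use orthogonality of {sin(nx), cos(mx)} on [-π, π]:
  ∫_{-π}^{π} sin(nx)^2 dx = π, ∫ cos(mx)^2 dx = π, and cross terms integrate to 0.
So ∫_{-π}^{π} f(x)^2 dx = 4^2 · π + 6^2 · π = (16 + 36)π.
Divide by 2π: (16 + 36)/2 = 26.
By Parseval, this equals Σ |c_n|^2.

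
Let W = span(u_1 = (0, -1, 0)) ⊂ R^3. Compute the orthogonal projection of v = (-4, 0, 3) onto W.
proj_W(v) = (0, 0, 0)

Set up U = [u_1 | ... | u_1] ∈ R^(3×1). The projector onto W = col(U) is P = U (U^T U)^(-1) U^T.
Compute U^T U =
  [1],
and U^T v = (0).
Solve U^T U · c = U^T v for the coefficients: c = (0). The projection is proj_W(v) = U c.
Check: (v - proj_W(v)) · u_1 = 0  (should be 0).
Result: proj_W(v) = (0, 0, 0).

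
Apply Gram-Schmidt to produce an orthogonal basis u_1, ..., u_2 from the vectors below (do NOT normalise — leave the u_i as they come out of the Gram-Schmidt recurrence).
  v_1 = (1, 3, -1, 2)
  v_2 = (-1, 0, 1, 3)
Orthogonal basis:
  u_1 = (1, 3, -1, 2)
  u_2 = (-19/15, -4/5, 19/15, 37/15)

Apply the Gram-Schmidt recurrence
  u_1 = v_1
  u_i = v_i − Σ_{j<i} ((v_i · u_j) / (u_j · u_j)) · u_j.

Step by step this gives:
  u_1 = (1, 3, -1, 2)
  u_2 = (-19/15, -4/5, 19/15, 37/15)

Orthogonality check:
  u_2 · u_1 = 0 (should be 0)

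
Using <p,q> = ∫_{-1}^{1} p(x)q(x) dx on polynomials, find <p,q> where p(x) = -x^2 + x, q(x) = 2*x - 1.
<p,q> = 2

Expand the product: p(x)·q(x) = -2*x^3 + 3*x^2 - x.
∫_{-1}^{1} of each monomial x^k gives [2/(k+1) if k even, 0 if k odd]. Integrating term-by-term (or equivalently evaluating the antiderivative F(x) = -x^4/2 + x^3 - x^2/2 at the endpoints):
  F(1) − F(−1) = 0 − (-2) = 2.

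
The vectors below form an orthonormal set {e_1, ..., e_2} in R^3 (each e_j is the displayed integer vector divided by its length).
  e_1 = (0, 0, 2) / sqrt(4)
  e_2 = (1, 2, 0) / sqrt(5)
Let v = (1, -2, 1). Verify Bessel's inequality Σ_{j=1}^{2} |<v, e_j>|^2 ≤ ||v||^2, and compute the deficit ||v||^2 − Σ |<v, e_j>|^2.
Σ |<v, e_j>|^2 = 14/5; ||v||^2 = 6; deficit = 16/5

Write each e_j = u_j / sqrt(<u_j, u_j>) where u_j is the displayed integer vector. Then <v, e_j> = <v, u_j> / sqrt(<u_j, u_j>), so |<v, e_j>|^2 = <v, u_j>^2 / <u_j, u_j>.
Coefficients: <v, e_1> = 2/sqrt(4), <v, e_2> = -3/sqrt(5).
Square and sum: Σ |<v, e_j>|^2 = 14/5.
Compute ||v||^2 = v·v = 6.
Deficit = 6 − 14/5 = 16/5 ≥ 0, confirming Bessel's inequality. (The deficit equals ||v − Σ <v,e_j> e_j||^2, the squared distance from v to span{e_j}.)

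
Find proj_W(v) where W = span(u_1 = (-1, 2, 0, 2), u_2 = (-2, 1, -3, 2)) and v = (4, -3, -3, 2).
proj_W(v) = (-4/49, -13/7, -99/49, -58/49)

Set up U = [u_1 | ... | u_2] ∈ R^(4×2). The projector onto W = col(U) is P = U (U^T U)^(-1) U^T.
Compute U^T U =
  [9, 8]
  [8, 18],
and U^T v = (-6, 2).
Solve U^T U · c = U^T v for the coefficients: c = (-62/49, 33/49). The projection is proj_W(v) = U c.
Check: (v - proj_W(v)) · u_1 = 0  (should be 0).
Check: (v - proj_W(v)) · u_2 = 0  (should be 0).
Result: proj_W(v) = (-4/49, -13/7, -99/49, -58/49).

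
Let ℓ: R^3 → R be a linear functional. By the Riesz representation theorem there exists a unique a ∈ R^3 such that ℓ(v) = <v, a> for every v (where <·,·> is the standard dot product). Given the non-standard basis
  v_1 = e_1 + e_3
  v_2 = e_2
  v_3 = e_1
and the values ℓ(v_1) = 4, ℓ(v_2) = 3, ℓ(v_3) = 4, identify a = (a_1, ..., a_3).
a = (4, 3, 0)

Write a = (a_1, ..., a_3) in the standard basis. For each basis vector v_i, ℓ(v_i) = <v_i, a> is a linear equation in the a_j's. Collect the n equations into a matrix system V a = ℓ, where row i of V is v_i (expressed in the standard basis). Since V is invertible (lower-triangular with 1s on the diagonal, up to permutation), solve by back-substitution:
  V =
[[1, 0, 1],
 [0, 1, 0],
 [1, 0, 0]]
  V a = (4, 3, 4)
Solving gives a = (4, 3, 0).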